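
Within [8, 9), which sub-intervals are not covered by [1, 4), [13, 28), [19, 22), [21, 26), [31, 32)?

[8, 9)

The merged coverage is [1, 4), [13, 28), [31, 32).
Gaps within [8, 9): [8, 9).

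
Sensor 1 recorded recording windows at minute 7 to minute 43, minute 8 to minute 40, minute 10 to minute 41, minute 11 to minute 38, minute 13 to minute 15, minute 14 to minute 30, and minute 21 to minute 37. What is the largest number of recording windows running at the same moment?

6

At minute 14, 6 of the intervals are simultaneously active.
No point has more.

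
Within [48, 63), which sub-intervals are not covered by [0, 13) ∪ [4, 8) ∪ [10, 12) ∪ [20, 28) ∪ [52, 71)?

[48, 52)

After merging, the occupied span is [0, 13), [20, 28), [52, 71).
Uncovered inside [48, 63): [48, 52).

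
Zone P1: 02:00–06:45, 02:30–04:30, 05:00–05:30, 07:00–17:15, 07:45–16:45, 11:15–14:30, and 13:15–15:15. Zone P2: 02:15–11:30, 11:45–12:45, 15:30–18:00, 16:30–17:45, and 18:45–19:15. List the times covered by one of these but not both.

02:00–02:15, 06:45–07:00, 11:30–11:45, 12:45–15:30, 17:15–18:00, 18:45–19:15

First set merges to 02:00–06:45, 07:00–17:15.
Second set merges to 02:15–11:30, 11:45–12:45, 15:30–18:00, 18:45–19:15.
A but not B: 02:00–02:15, 11:30–11:45, 12:45–15:30.
B but not A: 06:45–07:00, 17:15–18:00, 18:45–19:15.
Combining gives A △ B.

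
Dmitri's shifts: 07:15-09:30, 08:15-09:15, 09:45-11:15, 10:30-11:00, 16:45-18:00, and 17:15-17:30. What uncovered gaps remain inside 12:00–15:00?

12:00–15:00

The merged coverage is 07:15–09:30, 09:45–11:15, 16:45–18:00.
Uncovered inside 12:00–15:00: 12:00–15:00.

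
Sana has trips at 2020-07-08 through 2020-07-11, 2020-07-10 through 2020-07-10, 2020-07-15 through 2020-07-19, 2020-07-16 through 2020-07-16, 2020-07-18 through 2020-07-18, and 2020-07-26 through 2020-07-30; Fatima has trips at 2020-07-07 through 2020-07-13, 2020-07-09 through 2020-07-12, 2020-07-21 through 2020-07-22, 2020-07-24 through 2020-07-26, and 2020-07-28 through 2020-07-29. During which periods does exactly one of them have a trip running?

2020-07-07 through 2020-07-07, 2020-07-12 through 2020-07-13, 2020-07-15 through 2020-07-19, 2020-07-21 through 2020-07-22, 2020-07-24 through 2020-07-25, 2020-07-27 through 2020-07-27, 2020-07-30 through 2020-07-30

First set merges to 2020-07-08 through 2020-07-11, 2020-07-15 through 2020-07-19, 2020-07-26 through 2020-07-30.
Second set merges to 2020-07-07 through 2020-07-13, 2020-07-21 through 2020-07-22, 2020-07-24 through 2020-07-26, 2020-07-28 through 2020-07-29.
Only in the first: 2020-07-15 through 2020-07-19, 2020-07-27 through 2020-07-27, 2020-07-30 through 2020-07-30.
Only in the second: 2020-07-07 through 2020-07-07, 2020-07-12 through 2020-07-13, 2020-07-21 through 2020-07-22, 2020-07-24 through 2020-07-25.
Together these are the periods covered by exactly one.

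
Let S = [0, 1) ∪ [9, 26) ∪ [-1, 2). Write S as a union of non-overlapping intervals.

Sort by start: [-1, 2), [0, 1), [9, 26).
[0, 1) overlaps/touches [-1, 2) → extend to [-1, 2).
[9, 26) is disjoint → start new block.

[-1, 2) ∪ [9, 26)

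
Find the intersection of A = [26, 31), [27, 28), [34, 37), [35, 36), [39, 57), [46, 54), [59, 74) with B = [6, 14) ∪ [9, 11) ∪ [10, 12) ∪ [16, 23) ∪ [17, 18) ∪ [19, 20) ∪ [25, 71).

Merge the first list: [26, 31), [34, 37), [39, 57), [59, 74).
Merge the second list: [6, 14), [16, 23), [25, 71).
[26, 31) ∩ B → [26, 31).
[34, 37) ∩ B → [34, 37).
[39, 57) ∩ B → [39, 57).
[59, 74) ∩ B → [59, 71).

[26, 31) ∪ [34, 37) ∪ [39, 57) ∪ [59, 71)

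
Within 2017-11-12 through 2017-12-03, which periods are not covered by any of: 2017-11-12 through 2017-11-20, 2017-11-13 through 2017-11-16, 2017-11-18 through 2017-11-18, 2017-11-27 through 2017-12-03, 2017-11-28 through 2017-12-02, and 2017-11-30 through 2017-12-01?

The merged coverage is 2017-11-12 through 2017-11-20, 2017-11-27 through 2017-12-03.
Uncovered inside 2017-11-12 through 2017-12-03: 2017-11-21 through 2017-11-26.

2017-11-21 through 2017-11-26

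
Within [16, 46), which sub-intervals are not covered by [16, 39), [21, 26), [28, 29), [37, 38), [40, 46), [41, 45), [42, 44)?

After merging, the occupied span is [16, 39), [40, 46).
Complement within [16, 46): [39, 40).

[39, 40)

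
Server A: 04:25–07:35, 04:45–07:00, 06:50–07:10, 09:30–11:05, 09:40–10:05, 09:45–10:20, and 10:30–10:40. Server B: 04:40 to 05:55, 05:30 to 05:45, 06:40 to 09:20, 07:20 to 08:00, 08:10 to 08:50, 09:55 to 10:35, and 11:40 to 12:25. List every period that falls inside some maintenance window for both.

04:40–05:55, 06:40–07:35, 09:55–10:35

First set merges to 04:25–07:35, 09:30–11:05.
Second set merges to 04:40–05:55, 06:40–09:20, 09:55–10:35, 11:40–12:25.
04:25–07:35 ∩ B → 04:40–05:55, 06:40–07:35.
09:30–11:05 ∩ B → 09:55–10:35.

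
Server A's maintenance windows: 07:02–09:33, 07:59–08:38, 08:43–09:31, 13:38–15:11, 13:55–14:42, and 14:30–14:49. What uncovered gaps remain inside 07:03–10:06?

09:33–10:06

After merging, the occupied span is 07:02–09:33, 13:38–15:11.
Gaps within 07:03–10:06: 09:33–10:06.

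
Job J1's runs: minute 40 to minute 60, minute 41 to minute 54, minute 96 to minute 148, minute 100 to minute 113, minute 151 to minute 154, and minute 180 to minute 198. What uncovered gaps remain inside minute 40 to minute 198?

minute 60 to minute 96, minute 148 to minute 151, minute 154 to minute 180

After merging, the occupied span is minute 40 to minute 60, minute 96 to minute 148, minute 151 to minute 154, minute 180 to minute 198.
Uncovered inside minute 40 to minute 198: minute 60 to minute 96, minute 148 to minute 151, minute 154 to minute 180.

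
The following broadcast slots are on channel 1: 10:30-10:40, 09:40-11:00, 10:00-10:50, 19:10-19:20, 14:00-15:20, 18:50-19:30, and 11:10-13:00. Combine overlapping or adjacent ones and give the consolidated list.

Sort by start: 09:40–11:00, 10:00–10:50, 10:30–10:40, 11:10–13:00, 14:00–15:20, 18:50–19:30, 19:10–19:20.
10:00–10:50 overlaps/touches 09:40–11:00 → extend to 09:40–11:00.
10:30–10:40 overlaps/touches 09:40–11:00 → extend to 09:40–11:00.
11:10–13:00 is disjoint → start new block.
14:00–15:20 is disjoint → start new block.
18:50–19:30 is disjoint → start new block.
19:10–19:20 overlaps/touches 18:50–19:30 → extend to 18:50–19:30.

09:40–11:00, 11:10–13:00, 14:00–15:20, 18:50–19:30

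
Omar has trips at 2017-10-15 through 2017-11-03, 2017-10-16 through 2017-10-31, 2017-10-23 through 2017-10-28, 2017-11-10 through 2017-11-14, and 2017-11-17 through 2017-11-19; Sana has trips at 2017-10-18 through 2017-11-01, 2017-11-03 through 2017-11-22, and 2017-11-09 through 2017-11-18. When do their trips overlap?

First set merges to 2017-10-15 through 2017-11-03, 2017-11-10 through 2017-11-14, 2017-11-17 through 2017-11-19.
Second set merges to 2017-10-18 through 2017-11-01, 2017-11-03 through 2017-11-22.
2017-10-15 through 2017-11-03 ∩ B → 2017-10-18 through 2017-11-01, 2017-11-03 through 2017-11-03.
2017-11-10 through 2017-11-14 ∩ B → 2017-11-10 through 2017-11-14.
2017-11-17 through 2017-11-19 ∩ B → 2017-11-17 through 2017-11-19.

2017-10-18 through 2017-11-01, 2017-11-03 through 2017-11-03, 2017-11-10 through 2017-11-14, 2017-11-17 through 2017-11-19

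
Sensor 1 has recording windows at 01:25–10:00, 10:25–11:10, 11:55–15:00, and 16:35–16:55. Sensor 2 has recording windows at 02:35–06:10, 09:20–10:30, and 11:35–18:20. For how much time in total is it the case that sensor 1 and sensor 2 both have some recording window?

A ∩ B = 02:35–06:10, 09:20–10:00, 10:25–10:30, 11:55–15:00, 16:35–16:55.
Total: 3 h 35 min + 40 min + 5 min + 3 h 5 min + 20 min = 7 h 45 min.

7 h 45 min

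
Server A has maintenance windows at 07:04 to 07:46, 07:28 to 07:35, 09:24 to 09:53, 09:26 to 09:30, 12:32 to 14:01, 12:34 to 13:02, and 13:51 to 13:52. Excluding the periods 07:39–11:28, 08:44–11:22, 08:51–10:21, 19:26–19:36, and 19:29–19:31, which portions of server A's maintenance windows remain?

Merge the first list: 07:04–07:46, 09:24–09:53, 12:32–14:01.
Merge the second list: 07:39–11:28, 19:26–19:36.
07:04–07:46 with B removed leaves 07:04–07:39.
09:24–09:53 lies entirely inside B → drops out.
12:32–14:01 is untouched.

07:04–07:39, 12:32–14:01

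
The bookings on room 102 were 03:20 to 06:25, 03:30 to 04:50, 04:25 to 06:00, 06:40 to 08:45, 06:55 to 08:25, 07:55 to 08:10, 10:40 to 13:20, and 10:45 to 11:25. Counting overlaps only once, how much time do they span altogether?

7 h 50 min

Merged: 03:20-06:25, 06:40-08:45, 10:40-13:20.
Lengths: 3 h 5 min + 2 h 5 min + 2 h 40 min = 7 h 50 min.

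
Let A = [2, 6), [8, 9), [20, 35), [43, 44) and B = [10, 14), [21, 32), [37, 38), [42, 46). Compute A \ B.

[2, 6) ∪ [8, 9) ∪ [20, 21) ∪ [32, 35)

[2, 6) is untouched.
[8, 9) is untouched.
[20, 35) with B removed leaves [20, 21), [32, 35).
[43, 44) lies entirely inside B → drops out.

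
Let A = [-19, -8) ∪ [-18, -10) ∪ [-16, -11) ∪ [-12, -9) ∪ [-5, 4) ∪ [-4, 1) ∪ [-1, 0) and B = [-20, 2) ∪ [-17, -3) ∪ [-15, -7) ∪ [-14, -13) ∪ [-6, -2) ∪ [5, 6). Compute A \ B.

[2, 4)

Merge the first list: [-19, -8), [-5, 4).
Merge the second list: [-20, 2), [5, 6).
[-19, -8): fully covered by B → removed.
[-5, 4) minus B → [2, 4).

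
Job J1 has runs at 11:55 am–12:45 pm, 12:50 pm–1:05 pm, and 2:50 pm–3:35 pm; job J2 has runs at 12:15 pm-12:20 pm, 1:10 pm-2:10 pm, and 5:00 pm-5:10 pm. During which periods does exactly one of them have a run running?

A \ B = 11:55 am–12:15 pm, 12:20 pm–12:45 pm, 12:50 pm–1:05 pm, 2:50 pm–3:35 pm.
B \ A = 1:10 pm–2:10 pm, 5:00 pm–5:10 pm.
Union of the two gives the symmetric difference.

11:55 am–12:15 pm, 12:20 pm–12:45 pm, 12:50 pm–1:05 pm, 1:10 pm–2:10 pm, 2:50 pm–3:35 pm, 5:00 pm–5:10 pm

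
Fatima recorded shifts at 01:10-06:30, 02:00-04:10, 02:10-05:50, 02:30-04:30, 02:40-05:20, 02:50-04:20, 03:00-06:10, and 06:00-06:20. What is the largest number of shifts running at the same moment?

7

At 03:00, 7 of the intervals are simultaneously active.
No point has more.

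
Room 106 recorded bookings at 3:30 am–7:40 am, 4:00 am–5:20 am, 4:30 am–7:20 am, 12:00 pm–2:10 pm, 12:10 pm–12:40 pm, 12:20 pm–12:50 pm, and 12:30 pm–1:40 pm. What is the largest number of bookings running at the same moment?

4

Walk the sorted start/end points keeping a running depth.
The depth first hits 4 at 12:30 pm.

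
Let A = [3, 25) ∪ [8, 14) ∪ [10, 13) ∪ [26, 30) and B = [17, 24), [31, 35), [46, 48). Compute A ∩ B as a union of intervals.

First set merges to [3, 25), [26, 30).
[3, 25) meets the second set on [17, 24).
[26, 30): no overlap with the second set.

[17, 24)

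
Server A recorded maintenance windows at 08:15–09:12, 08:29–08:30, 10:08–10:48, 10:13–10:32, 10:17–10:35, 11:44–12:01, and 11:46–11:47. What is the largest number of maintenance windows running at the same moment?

3

At 10:17, 3 of the intervals are simultaneously active.
No point has more.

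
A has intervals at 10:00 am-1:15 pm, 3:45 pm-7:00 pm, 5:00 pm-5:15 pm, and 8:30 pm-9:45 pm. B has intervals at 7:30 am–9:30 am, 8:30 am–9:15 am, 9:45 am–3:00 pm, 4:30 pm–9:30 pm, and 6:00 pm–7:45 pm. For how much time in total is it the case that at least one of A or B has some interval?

A, merged: 10:00 am–1:15 pm, 3:45 pm–7:00 pm, 8:30 pm–9:45 pm.
B, merged: 7:30 am–9:30 am, 9:45 am–3:00 pm, 4:30 pm–9:30 pm.
A ∪ B = 7:30 am–9:30 am, 9:45 am–3:00 pm, 3:45 pm–9:45 pm.
Total: 2 h + 5 h 15 min + 6 h = 13 h 15 min.

13 h 15 min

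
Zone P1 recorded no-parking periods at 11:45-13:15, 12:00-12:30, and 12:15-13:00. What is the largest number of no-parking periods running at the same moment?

3

Walk the sorted start/end points keeping a running depth.
The depth first hits 3 at 12:15.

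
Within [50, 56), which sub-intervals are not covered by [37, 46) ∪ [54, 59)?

Covered (merged): [37, 46), [54, 59).
Uncovered inside [50, 56): [50, 54).

[50, 54)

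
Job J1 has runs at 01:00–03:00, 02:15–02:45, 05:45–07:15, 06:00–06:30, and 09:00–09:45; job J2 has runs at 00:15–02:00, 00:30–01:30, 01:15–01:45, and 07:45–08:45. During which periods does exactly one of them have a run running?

00:15-01:00, 02:00-03:00, 05:45-07:15, 07:45-08:45, 09:00-09:45

Merge the first list: 01:00-03:00, 05:45-07:15, 09:00-09:45.
Merge the second list: 00:15-02:00, 07:45-08:45.
Only in the first: 02:00-03:00, 05:45-07:15, 09:00-09:45.
Only in the second: 00:15-01:00, 07:45-08:45.
Together these are the periods covered by exactly one.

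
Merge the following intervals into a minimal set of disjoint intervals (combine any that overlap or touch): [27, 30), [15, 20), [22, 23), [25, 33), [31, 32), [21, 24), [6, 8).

[6, 8) ∪ [15, 20) ∪ [21, 24) ∪ [25, 33)

Sort by start: [6, 8), [15, 20), [21, 24), [22, 23), [25, 33), [27, 30), [31, 32).
[15, 20) is disjoint → start new block.
[21, 24) is disjoint → start new block.
[22, 23) overlaps/touches [21, 24) → extend to [21, 24).
[25, 33) is disjoint → start new block.
[27, 30) overlaps/touches [25, 33) → extend to [25, 33).
[31, 32) overlaps/touches [25, 33) → extend to [25, 33).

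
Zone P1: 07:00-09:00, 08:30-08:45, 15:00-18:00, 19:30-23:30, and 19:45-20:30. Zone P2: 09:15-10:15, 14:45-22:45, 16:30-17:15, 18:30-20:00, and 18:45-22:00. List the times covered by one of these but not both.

07:00-09:00, 09:15-10:15, 14:45-15:00, 18:00-19:30, 22:45-23:30

Merge the first list: 07:00-09:00, 15:00-18:00, 19:30-23:30.
Merge the second list: 09:15-10:15, 14:45-22:45.
A but not B: 07:00-09:00, 22:45-23:30.
B but not A: 09:15-10:15, 14:45-15:00, 18:00-19:30.
Combining gives A △ B.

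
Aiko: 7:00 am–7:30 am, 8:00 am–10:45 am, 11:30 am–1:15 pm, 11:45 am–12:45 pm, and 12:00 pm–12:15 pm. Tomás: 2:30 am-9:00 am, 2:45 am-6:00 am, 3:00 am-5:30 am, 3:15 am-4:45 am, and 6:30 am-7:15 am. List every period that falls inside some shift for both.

7:00 am–7:30 am, 8:00 am–9:00 am

Merge the first list: 7:00 am–7:30 am, 8:00 am–10:45 am, 11:30 am–1:15 pm.
Merge the second list: 2:30 am–9:00 am.
7:00 am–7:30 am overlaps B on 7:00 am–7:30 am.
8:00 am–10:45 am overlaps B on 8:00 am–9:00 am.
11:30 am–1:15 pm falls entirely outside B.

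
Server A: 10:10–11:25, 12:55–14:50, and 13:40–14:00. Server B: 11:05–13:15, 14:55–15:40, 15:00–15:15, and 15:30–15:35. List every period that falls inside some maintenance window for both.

Merge the first list: 10:10–11:25, 12:55–14:50.
Merge the second list: 11:05–13:15, 14:55–15:40.
10:10–11:25 meets the second set on 11:05–11:25.
12:55–14:50 meets the second set on 12:55–13:15.

11:05–11:25, 12:55–13:15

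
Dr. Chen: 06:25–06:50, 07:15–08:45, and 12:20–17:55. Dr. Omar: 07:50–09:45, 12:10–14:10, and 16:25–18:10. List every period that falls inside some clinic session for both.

07:50–08:45, 12:20–14:10, 16:25–17:55

06:25–06:50: no overlap with the second set.
07:15–08:45 meets the second set on 07:50–08:45.
12:20–17:55 meets the second set on 12:20–14:10, 16:25–17:55.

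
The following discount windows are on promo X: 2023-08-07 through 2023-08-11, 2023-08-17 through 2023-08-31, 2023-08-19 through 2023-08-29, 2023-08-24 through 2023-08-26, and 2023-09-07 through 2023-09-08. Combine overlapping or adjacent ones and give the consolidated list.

2023-08-07 through 2023-08-11, 2023-08-17 through 2023-08-31, 2023-09-07 through 2023-09-08

2023-08-17 through 2023-08-31 is disjoint → start new block.
2023-08-19 through 2023-08-29 overlaps/touches 2023-08-17 through 2023-08-31 → extend to 2023-08-17 through 2023-08-31.
2023-08-24 through 2023-08-26 overlaps/touches 2023-08-17 through 2023-08-31 → extend to 2023-08-17 through 2023-08-31.
2023-09-07 through 2023-09-08 is disjoint → start new block.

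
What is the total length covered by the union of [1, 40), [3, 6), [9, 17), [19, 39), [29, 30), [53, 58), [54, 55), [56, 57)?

44

Merged: [1, 40), [53, 58).
Lengths: 39 + 5 = 44.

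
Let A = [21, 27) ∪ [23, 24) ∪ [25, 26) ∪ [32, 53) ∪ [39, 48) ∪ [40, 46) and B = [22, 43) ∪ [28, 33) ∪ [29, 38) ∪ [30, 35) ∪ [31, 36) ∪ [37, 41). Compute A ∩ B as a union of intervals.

[22, 27) ∪ [32, 43)

First set merges to [21, 27), [32, 53).
Second set merges to [22, 43).
[21, 27) ∩ B → [22, 27).
[32, 53) ∩ B → [32, 43).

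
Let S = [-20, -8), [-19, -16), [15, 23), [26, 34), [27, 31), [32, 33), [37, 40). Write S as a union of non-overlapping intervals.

[-19, -16) overlaps/touches [-20, -8) → extend to [-20, -8).
[15, 23) is disjoint → start new block.
[26, 34) is disjoint → start new block.
[27, 31) overlaps/touches [26, 34) → extend to [26, 34).
[32, 33) overlaps/touches [26, 34) → extend to [26, 34).
[37, 40) is disjoint → start new block.

[-20, -8) ∪ [15, 23) ∪ [26, 34) ∪ [37, 40)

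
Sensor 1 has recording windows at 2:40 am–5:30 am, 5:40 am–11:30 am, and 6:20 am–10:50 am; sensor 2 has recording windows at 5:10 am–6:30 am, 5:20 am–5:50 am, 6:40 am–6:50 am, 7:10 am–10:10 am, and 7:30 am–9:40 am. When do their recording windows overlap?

First set merges to 2:40 am–5:30 am, 5:40 am–11:30 am.
Second set merges to 5:10 am–6:30 am, 6:40 am–6:50 am, 7:10 am–10:10 am.
2:40 am–5:30 am ∩ B → 5:10 am–5:30 am.
5:40 am–11:30 am ∩ B → 5:40 am–6:30 am, 6:40 am–6:50 am, 7:10 am–10:10 am.

5:10 am–5:30 am, 5:40 am–6:30 am, 6:40 am–6:50 am, 7:10 am–10:10 am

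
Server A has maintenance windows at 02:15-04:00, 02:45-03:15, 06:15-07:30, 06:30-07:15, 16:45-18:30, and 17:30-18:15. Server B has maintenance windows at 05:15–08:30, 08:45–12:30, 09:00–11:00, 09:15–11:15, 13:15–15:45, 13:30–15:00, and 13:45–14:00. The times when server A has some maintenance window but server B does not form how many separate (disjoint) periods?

First set merges to 02:15–04:00, 06:15–07:30, 16:45–18:30.
Second set merges to 05:15–08:30, 08:45–12:30, 13:15–15:45.
A \ B = 02:15–04:00, 16:45–18:30.
That is 2 disjoint pieces.

2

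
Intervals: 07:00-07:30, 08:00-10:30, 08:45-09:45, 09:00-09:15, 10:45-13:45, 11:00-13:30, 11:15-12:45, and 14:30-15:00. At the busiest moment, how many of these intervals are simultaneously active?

At 09:00, 3 of the intervals are simultaneously active.
No point has more.

3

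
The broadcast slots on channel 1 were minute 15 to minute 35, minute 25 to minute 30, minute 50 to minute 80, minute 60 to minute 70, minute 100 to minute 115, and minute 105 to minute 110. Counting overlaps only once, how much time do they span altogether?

65 minutes

Merged: minute 15 to minute 35, minute 50 to minute 80, minute 100 to minute 115.
Lengths: 20 minutes + 30 minutes + 15 minutes = 65 minutes.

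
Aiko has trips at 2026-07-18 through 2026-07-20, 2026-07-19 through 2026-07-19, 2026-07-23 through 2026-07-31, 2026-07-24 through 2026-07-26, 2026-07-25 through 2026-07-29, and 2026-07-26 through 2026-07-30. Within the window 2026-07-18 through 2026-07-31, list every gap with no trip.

The merged coverage is 2026-07-18 through 2026-07-20, 2026-07-23 through 2026-07-31.
Gaps within 2026-07-18 through 2026-07-31: 2026-07-21 through 2026-07-22.

2026-07-21 through 2026-07-22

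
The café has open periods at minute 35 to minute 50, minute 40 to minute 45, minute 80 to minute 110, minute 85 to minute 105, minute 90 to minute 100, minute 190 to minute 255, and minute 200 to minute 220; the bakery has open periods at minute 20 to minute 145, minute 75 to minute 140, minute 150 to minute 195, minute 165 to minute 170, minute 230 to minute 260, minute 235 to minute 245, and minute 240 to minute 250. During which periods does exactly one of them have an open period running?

minute 20 to minute 35, minute 50 to minute 80, minute 110 to minute 145, minute 150 to minute 190, minute 195 to minute 230, minute 255 to minute 260

A, merged: minute 35 to minute 50, minute 80 to minute 110, minute 190 to minute 255.
B, merged: minute 20 to minute 145, minute 150 to minute 195, minute 230 to minute 260.
Only in the first: minute 195 to minute 230.
Only in the second: minute 20 to minute 35, minute 50 to minute 80, minute 110 to minute 145, minute 150 to minute 190, minute 255 to minute 260.
Together these are the periods covered by exactly one.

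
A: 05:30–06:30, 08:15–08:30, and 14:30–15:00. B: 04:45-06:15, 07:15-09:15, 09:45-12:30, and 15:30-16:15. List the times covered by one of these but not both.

Only in the first: 06:15-06:30, 14:30-15:00.
Only in the second: 04:45-05:30, 07:15-08:15, 08:30-09:15, 09:45-12:30, 15:30-16:15.
Together these are the periods covered by exactly one.

04:45-05:30, 06:15-06:30, 07:15-08:15, 08:30-09:15, 09:45-12:30, 14:30-15:00, 15:30-16:15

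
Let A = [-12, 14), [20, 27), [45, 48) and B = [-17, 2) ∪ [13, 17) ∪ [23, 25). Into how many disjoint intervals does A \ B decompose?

4

A \ B = [2, 13), [20, 23), [25, 27), [45, 48).
That is 4 disjoint pieces.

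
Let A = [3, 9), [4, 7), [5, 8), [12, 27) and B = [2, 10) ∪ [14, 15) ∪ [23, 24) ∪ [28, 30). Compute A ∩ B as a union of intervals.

First set merges to [3, 9), [12, 27).
[3, 9) overlaps B on [3, 9).
[12, 27) overlaps B on [14, 15), [23, 24).

[3, 9) ∪ [14, 15) ∪ [23, 24)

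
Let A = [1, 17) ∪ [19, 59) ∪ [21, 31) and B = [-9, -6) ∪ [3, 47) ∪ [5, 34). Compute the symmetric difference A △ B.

[-9, -6) ∪ [1, 3) ∪ [17, 19) ∪ [47, 59)

First set merges to [1, 17), [19, 59).
Second set merges to [-9, -6), [3, 47).
Only in the first: [1, 3), [47, 59).
Only in the second: [-9, -6), [17, 19).
Together these are the periods covered by exactly one.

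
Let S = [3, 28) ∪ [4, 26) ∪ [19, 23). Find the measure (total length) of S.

Merged: [3, 28).
Length: 25.

25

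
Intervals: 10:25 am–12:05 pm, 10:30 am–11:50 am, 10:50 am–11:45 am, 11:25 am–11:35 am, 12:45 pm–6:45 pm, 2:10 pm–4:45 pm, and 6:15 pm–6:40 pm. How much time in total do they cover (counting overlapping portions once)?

Merged: 10:25 am–12:05 pm, 12:45 pm–6:45 pm.
Lengths: 1 h 40 min + 6 h = 7 h 40 min.

7 h 40 min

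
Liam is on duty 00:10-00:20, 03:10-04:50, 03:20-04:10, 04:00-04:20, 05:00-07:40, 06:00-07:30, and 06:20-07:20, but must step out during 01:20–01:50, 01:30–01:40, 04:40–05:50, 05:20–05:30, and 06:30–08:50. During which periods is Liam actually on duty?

00:10–00:20, 03:10–04:40, 05:50–06:30

Merge the first list: 00:10–00:20, 03:10–04:50, 05:00–07:40.
Merge the second list: 01:20–01:50, 04:40–05:50, 06:30–08:50.
00:10–00:20: nothing removed.
03:10–04:50 \ B = 03:10–04:40.
05:00–07:40 \ B = 05:50–06:30.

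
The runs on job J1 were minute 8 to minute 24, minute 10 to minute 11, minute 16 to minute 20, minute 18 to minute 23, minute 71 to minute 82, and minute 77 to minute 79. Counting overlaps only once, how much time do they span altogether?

Merged: minute 8 to minute 24, minute 71 to minute 82.
Lengths: 16 minutes + 11 minutes = 27 minutes.

27 minutes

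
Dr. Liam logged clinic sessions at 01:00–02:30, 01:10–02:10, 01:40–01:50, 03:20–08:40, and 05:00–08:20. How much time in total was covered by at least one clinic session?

Merged: 01:00–02:30, 03:20–08:40.
Lengths: 1 h 30 min + 5 h 20 min = 6 h 50 min.

6 h 50 min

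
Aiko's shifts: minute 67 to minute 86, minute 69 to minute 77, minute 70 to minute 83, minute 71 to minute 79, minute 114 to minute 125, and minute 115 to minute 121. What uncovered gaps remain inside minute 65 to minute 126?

The merged coverage is minute 67 to minute 86, minute 114 to minute 125.
Gaps within minute 65 to minute 126: minute 65 to minute 67, minute 86 to minute 114, minute 125 to minute 126.

minute 65 to minute 67, minute 86 to minute 114, minute 125 to minute 126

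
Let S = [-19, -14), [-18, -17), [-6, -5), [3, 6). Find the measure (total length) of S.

Merged: [-19, -14), [-6, -5), [3, 6).
Lengths: 5 + 1 + 3 = 9.

9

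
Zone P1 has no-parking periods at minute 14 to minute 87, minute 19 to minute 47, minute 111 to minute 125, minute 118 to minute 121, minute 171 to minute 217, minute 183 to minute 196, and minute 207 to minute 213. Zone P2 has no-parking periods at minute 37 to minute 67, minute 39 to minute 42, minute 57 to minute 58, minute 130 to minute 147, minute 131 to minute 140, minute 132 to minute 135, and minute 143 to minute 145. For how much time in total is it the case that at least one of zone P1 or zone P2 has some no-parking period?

150 minutes

Merge the first list: minute 14 to minute 87, minute 111 to minute 125, minute 171 to minute 217.
Merge the second list: minute 37 to minute 67, minute 130 to minute 147.
A ∪ B = minute 14 to minute 87, minute 111 to minute 125, minute 130 to minute 147, minute 171 to minute 217.
Total: 73 minutes + 14 minutes + 17 minutes + 46 minutes = 150 minutes.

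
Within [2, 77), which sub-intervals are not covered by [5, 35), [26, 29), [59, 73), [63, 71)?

After merging, the occupied span is [5, 35), [59, 73).
Complement within [2, 77): [2, 5), [35, 59), [73, 77).

[2, 5) ∪ [35, 59) ∪ [73, 77)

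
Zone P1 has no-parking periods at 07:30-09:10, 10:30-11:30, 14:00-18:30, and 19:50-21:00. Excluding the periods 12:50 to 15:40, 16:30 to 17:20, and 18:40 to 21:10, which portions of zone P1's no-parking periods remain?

07:30–09:10, 10:30–11:30, 15:40–16:30, 17:20–18:30

07:30–09:10: no B overlap → unchanged.
10:30–11:30: no B overlap → unchanged.
14:00–18:30 minus B → 15:40–16:30, 17:20–18:30.
19:50–21:00: fully covered by B → removed.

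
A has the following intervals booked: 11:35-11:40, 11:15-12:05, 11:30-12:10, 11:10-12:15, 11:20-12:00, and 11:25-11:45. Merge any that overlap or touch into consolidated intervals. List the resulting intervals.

11:10-12:15

Sort by start: 11:10-12:15, 11:15-12:05, 11:20-12:00, 11:25-11:45, 11:30-12:10, 11:35-11:40.
11:15-12:05 overlaps/touches 11:10-12:15 → extend to 11:10-12:15.
11:20-12:00 overlaps/touches 11:10-12:15 → extend to 11:10-12:15.
11:25-11:45 overlaps/touches 11:10-12:15 → extend to 11:10-12:15.
11:30-12:10 overlaps/touches 11:10-12:15 → extend to 11:10-12:15.
11:35-11:40 overlaps/touches 11:10-12:15 → extend to 11:10-12:15.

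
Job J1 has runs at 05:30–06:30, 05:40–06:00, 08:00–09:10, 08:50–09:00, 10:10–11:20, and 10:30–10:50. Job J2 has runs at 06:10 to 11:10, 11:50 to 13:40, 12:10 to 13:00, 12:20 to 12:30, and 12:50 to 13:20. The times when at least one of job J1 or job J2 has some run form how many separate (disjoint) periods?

First set merges to 05:30-06:30, 08:00-09:10, 10:10-11:20.
Second set merges to 06:10-11:10, 11:50-13:40.
A ∪ B = 05:30-11:20, 11:50-13:40.
That is 2 disjoint pieces.

2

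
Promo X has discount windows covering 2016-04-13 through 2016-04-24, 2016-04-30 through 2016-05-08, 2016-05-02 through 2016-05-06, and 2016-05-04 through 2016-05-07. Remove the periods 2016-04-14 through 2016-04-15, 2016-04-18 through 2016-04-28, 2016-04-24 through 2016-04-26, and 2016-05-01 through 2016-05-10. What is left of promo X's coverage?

Merge the first list: 2016-04-13 through 2016-04-24, 2016-04-30 through 2016-05-08.
Merge the second list: 2016-04-14 through 2016-04-15, 2016-04-18 through 2016-04-28, 2016-05-01 through 2016-05-10.
2016-04-13 through 2016-04-24 minus B → 2016-04-13 through 2016-04-13, 2016-04-16 through 2016-04-17.
2016-04-30 through 2016-05-08 minus B → 2016-04-30 through 2016-04-30.

2016-04-13 through 2016-04-13, 2016-04-16 through 2016-04-17, 2016-04-30 through 2016-04-30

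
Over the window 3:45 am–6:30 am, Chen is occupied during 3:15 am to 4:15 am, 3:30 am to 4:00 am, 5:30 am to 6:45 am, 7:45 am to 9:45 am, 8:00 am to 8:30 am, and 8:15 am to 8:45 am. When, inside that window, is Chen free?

4:15 am-5:30 am

The merged coverage is 3:15 am-4:15 am, 5:30 am-6:45 am, 7:45 am-9:45 am.
Uncovered inside 3:45 am-6:30 am: 4:15 am-5:30 am.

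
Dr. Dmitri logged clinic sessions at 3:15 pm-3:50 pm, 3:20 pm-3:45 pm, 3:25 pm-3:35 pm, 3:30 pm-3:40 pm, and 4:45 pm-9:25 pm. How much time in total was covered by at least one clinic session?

5 h 15 min

Merged: 3:15 pm-3:50 pm, 4:45 pm-9:25 pm.
Lengths: 35 min + 4 h 40 min = 5 h 15 min.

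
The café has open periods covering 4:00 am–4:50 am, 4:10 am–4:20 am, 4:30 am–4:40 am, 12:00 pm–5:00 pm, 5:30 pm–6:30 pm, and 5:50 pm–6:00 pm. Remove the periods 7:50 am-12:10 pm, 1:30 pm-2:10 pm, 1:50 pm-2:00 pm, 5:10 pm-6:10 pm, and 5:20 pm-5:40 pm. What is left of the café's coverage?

4:00 am–4:50 am, 12:10 pm–1:30 pm, 2:10 pm–5:00 pm, 6:10 pm–6:30 pm

Merge the first list: 4:00 am–4:50 am, 12:00 pm–5:00 pm, 5:30 pm–6:30 pm.
Merge the second list: 7:50 am–12:10 pm, 1:30 pm–2:10 pm, 5:10 pm–6:10 pm.
4:00 am–4:50 am is untouched.
12:00 pm–5:00 pm with B removed leaves 12:10 pm–1:30 pm, 2:10 pm–5:00 pm.
5:30 pm–6:30 pm with B removed leaves 6:10 pm–6:30 pm.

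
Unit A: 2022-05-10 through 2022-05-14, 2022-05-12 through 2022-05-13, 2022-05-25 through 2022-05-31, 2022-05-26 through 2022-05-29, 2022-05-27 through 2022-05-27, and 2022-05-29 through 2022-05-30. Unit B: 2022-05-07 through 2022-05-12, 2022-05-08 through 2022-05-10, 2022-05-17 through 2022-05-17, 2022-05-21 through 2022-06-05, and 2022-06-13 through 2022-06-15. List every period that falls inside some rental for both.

2022-05-10 through 2022-05-12, 2022-05-25 through 2022-05-31

First set merges to 2022-05-10 through 2022-05-14, 2022-05-25 through 2022-05-31.
Second set merges to 2022-05-07 through 2022-05-12, 2022-05-17 through 2022-05-17, 2022-05-21 through 2022-06-05, 2022-06-13 through 2022-06-15.
2022-05-10 through 2022-05-14 ∩ B → 2022-05-10 through 2022-05-12.
2022-05-25 through 2022-05-31 ∩ B → 2022-05-25 through 2022-05-31.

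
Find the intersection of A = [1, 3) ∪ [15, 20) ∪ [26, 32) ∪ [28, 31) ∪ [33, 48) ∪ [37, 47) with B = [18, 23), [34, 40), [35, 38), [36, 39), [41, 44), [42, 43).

[18, 20) ∪ [34, 40) ∪ [41, 44)

Merge the first list: [1, 3), [15, 20), [26, 32), [33, 48).
Merge the second list: [18, 23), [34, 40), [41, 44).
[1, 3): no overlap with the second set.
[15, 20) meets the second set on [18, 20).
[26, 32): no overlap with the second set.
[33, 48) meets the second set on [34, 40), [41, 44).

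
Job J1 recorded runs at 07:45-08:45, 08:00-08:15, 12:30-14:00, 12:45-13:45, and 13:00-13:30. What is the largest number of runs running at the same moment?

At 13:00, 3 of the intervals are simultaneously active.
No point has more.

3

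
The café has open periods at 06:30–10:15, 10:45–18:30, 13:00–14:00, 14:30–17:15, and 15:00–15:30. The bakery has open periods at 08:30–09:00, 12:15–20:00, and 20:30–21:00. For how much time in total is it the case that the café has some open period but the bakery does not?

4 h 45 min

A, merged: 06:30–10:15, 10:45–18:30.
A \ B = 06:30–08:30, 09:00–10:15, 10:45–12:15.
Total: 2 h + 1 h 15 min + 1 h 30 min = 4 h 45 min.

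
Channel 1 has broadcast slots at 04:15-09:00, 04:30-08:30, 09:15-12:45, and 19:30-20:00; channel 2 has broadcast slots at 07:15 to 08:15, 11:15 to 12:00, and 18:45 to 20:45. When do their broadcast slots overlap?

First set merges to 04:15–09:00, 09:15–12:45, 19:30–20:00.
04:15–09:00 meets the second set on 07:15–08:15.
09:15–12:45 meets the second set on 11:15–12:00.
19:30–20:00 meets the second set on 19:30–20:00.

07:15–08:15, 11:15–12:00, 19:30–20:00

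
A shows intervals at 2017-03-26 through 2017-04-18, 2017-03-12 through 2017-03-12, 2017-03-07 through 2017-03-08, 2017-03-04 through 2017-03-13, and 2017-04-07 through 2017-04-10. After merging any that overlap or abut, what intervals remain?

Sort by start: 2017-03-04 through 2017-03-13, 2017-03-07 through 2017-03-08, 2017-03-12 through 2017-03-12, 2017-03-26 through 2017-04-18, 2017-04-07 through 2017-04-10.
2017-03-07 through 2017-03-08 overlaps/touches 2017-03-04 through 2017-03-13 → extend to 2017-03-04 through 2017-03-13.
2017-03-12 through 2017-03-12 overlaps/touches 2017-03-04 through 2017-03-13 → extend to 2017-03-04 through 2017-03-13.
2017-03-26 through 2017-04-18 is disjoint → start new block.
2017-04-07 through 2017-04-10 overlaps/touches 2017-03-26 through 2017-04-18 → extend to 2017-03-26 through 2017-04-18.

2017-03-04 through 2017-03-13, 2017-03-26 through 2017-04-18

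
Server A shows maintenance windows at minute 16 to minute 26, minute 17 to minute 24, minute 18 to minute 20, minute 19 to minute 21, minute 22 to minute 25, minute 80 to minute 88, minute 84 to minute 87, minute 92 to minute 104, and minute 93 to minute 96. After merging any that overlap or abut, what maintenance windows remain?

minute 17 to minute 24 overlaps/touches minute 16 to minute 26 → extend to minute 16 to minute 26.
minute 18 to minute 20 overlaps/touches minute 16 to minute 26 → extend to minute 16 to minute 26.
minute 19 to minute 21 overlaps/touches minute 16 to minute 26 → extend to minute 16 to minute 26.
minute 22 to minute 25 overlaps/touches minute 16 to minute 26 → extend to minute 16 to minute 26.
minute 80 to minute 88 is disjoint → start new block.
minute 84 to minute 87 overlaps/touches minute 80 to minute 88 → extend to minute 80 to minute 88.
minute 92 to minute 104 is disjoint → start new block.
minute 93 to minute 96 overlaps/touches minute 92 to minute 104 → extend to minute 92 to minute 104.

minute 16 to minute 26, minute 80 to minute 88, minute 92 to minute 104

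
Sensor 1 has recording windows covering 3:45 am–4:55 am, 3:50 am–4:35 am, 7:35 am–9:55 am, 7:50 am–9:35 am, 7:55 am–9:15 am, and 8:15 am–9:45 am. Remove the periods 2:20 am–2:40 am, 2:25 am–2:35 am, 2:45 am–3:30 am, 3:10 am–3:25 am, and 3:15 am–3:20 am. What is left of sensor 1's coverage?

3:45 am-4:55 am, 7:35 am-9:55 am

Merge the first list: 3:45 am-4:55 am, 7:35 am-9:55 am.
Merge the second list: 2:20 am-2:40 am, 2:45 am-3:30 am.
3:45 am-4:55 am: nothing removed.
7:35 am-9:55 am: nothing removed.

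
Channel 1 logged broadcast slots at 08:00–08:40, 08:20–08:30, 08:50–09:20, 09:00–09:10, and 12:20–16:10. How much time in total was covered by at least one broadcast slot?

Merged: 08:00–08:40, 08:50–09:20, 12:20–16:10.
Lengths: 40 min + 30 min + 3 h 50 min = 5 h.

5 h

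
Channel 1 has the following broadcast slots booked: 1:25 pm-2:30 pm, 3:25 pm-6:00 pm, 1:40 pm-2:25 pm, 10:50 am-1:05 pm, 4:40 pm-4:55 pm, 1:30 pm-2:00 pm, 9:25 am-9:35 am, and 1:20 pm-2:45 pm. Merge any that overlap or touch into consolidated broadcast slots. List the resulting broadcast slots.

Sort by start: 9:25 am-9:35 am, 10:50 am-1:05 pm, 1:20 pm-2:45 pm, 1:25 pm-2:30 pm, 1:30 pm-2:00 pm, 1:40 pm-2:25 pm, 3:25 pm-6:00 pm, 4:40 pm-4:55 pm.
10:50 am-1:05 pm is disjoint → start new block.
1:20 pm-2:45 pm is disjoint → start new block.
1:25 pm-2:30 pm overlaps/touches 1:20 pm-2:45 pm → extend to 1:20 pm-2:45 pm.
1:30 pm-2:00 pm overlaps/touches 1:20 pm-2:45 pm → extend to 1:20 pm-2:45 pm.
1:40 pm-2:25 pm overlaps/touches 1:20 pm-2:45 pm → extend to 1:20 pm-2:45 pm.
3:25 pm-6:00 pm is disjoint → start new block.
4:40 pm-4:55 pm overlaps/touches 3:25 pm-6:00 pm → extend to 3:25 pm-6:00 pm.

9:25 am-9:35 am, 10:50 am-1:05 pm, 1:20 pm-2:45 pm, 3:25 pm-6:00 pm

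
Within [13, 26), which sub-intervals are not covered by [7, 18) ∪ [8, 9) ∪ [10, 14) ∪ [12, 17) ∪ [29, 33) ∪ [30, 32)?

After merging, the occupied span is [7, 18), [29, 33).
Uncovered inside [13, 26): [18, 26).

[18, 26)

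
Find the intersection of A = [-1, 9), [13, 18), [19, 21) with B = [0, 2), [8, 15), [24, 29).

[0, 2) ∪ [8, 9) ∪ [13, 15)

[-1, 9) overlaps B on [0, 2), [8, 9).
[13, 18) overlaps B on [13, 15).
[19, 21) falls entirely outside B.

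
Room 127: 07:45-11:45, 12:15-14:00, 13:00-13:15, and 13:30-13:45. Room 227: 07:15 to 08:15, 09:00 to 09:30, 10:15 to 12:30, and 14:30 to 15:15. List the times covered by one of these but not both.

07:15–07:45, 08:15–09:00, 09:30–10:15, 11:45–12:15, 12:30–14:00, 14:30–15:15

Merge the first list: 07:45–11:45, 12:15–14:00.
A \ B = 08:15–09:00, 09:30–10:15, 12:30–14:00.
B \ A = 07:15–07:45, 11:45–12:15, 14:30–15:15.
Union of the two gives the symmetric difference.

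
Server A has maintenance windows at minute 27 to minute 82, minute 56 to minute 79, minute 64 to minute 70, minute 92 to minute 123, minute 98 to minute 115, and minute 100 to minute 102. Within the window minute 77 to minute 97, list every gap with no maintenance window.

After merging, the occupied span is minute 27 to minute 82, minute 92 to minute 123.
Complement within minute 77 to minute 97: minute 82 to minute 92.

minute 82 to minute 92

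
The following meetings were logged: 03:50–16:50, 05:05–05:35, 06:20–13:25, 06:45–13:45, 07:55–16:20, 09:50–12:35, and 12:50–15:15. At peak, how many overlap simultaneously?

Walk the sorted start/end points keeping a running depth.
The depth first hits 5 at 09:50.

5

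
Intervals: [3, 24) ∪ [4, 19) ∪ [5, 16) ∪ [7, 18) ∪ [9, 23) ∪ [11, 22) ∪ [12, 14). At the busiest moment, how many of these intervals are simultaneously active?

7

Sweep endpoints in order; track running count of active intervals.
Peak of 7 reached at 12.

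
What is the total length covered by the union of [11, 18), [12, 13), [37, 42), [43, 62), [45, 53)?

31

Merged: [11, 18), [37, 42), [43, 62).
Lengths: 7 + 5 + 19 = 31.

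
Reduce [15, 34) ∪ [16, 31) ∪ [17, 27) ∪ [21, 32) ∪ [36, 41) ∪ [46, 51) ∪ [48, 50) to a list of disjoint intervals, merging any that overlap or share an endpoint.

[16, 31) overlaps/touches [15, 34) → extend to [15, 34).
[17, 27) overlaps/touches [15, 34) → extend to [15, 34).
[21, 32) overlaps/touches [15, 34) → extend to [15, 34).
[36, 41) is disjoint → start new block.
[46, 51) is disjoint → start new block.
[48, 50) overlaps/touches [46, 51) → extend to [46, 51).

[15, 34) ∪ [36, 41) ∪ [46, 51)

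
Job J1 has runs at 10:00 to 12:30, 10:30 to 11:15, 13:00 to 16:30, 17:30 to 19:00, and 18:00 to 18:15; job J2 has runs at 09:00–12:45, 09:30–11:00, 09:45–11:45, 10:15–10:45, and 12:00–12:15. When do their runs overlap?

First set merges to 10:00–12:30, 13:00–16:30, 17:30–19:00.
Second set merges to 09:00–12:45.
10:00–12:30 overlaps B on 10:00–12:30.
13:00–16:30 falls entirely outside B.
17:30–19:00 falls entirely outside B.

10:00–12:30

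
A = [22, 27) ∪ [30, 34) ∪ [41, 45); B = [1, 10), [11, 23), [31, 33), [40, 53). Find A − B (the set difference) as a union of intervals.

[22, 27) minus B → [23, 27).
[30, 34) minus B → [30, 31), [33, 34).
[41, 45): fully covered by B → removed.

[23, 27) ∪ [30, 31) ∪ [33, 34)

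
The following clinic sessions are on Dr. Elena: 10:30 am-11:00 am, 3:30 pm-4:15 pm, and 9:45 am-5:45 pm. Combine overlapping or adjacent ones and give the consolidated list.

9:45 am–5:45 pm

Sort by start: 9:45 am–5:45 pm, 10:30 am–11:00 am, 3:30 pm–4:15 pm.
10:30 am–11:00 am overlaps/touches 9:45 am–5:45 pm → extend to 9:45 am–5:45 pm.
3:30 pm–4:15 pm overlaps/touches 9:45 am–5:45 pm → extend to 9:45 am–5:45 pm.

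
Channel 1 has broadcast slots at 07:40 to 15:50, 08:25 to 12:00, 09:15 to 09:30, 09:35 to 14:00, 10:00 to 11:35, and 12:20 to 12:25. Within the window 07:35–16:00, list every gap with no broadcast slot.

Covered (merged): 07:40-15:50.
Gaps within 07:35-16:00: 07:35-07:40, 15:50-16:00.

07:35-07:40, 15:50-16:00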